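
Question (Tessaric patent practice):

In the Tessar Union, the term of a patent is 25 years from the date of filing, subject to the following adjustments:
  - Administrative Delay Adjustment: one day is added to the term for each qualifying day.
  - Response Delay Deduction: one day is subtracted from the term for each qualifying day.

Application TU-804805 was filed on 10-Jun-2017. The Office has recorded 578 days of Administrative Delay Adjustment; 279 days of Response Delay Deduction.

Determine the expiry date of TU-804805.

April 5, 2043

Base term: filing date + 25 years → 10 June 2042.
Administrative Delay Adjustment: +578 days → 9 January 2044.
Response Delay Deduction: −279 days → 5 April 2043.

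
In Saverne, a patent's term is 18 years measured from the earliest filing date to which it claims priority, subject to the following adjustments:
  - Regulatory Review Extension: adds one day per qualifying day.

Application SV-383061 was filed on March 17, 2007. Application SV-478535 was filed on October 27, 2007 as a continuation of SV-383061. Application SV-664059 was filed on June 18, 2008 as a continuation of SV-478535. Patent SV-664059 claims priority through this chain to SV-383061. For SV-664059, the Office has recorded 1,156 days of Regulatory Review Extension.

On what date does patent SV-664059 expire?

May 16, 2028

Earliest priority filing: 17 March 2007.
Base term: 17 March 2007 + 18 years → 17 March 2025.
Regulatory Review Extension: +1156 days → 16 May 2028.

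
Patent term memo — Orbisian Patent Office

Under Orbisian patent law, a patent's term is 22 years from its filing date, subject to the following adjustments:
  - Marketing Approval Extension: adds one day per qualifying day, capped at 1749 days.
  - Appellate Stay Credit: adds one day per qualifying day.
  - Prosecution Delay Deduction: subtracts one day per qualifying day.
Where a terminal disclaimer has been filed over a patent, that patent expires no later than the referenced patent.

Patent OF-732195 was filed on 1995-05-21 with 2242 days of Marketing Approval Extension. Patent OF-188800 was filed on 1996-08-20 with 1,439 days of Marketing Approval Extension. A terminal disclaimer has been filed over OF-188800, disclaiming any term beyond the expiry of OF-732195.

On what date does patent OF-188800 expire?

2022-03-05

Natural term of OF-188800:
  Base: filing + 22 years → 20 August 2018.
  Marketing Approval Extension: 1439 days (within the 1749-day cap) → +1439 days → 29 July 2022.
Expiry of referenced patent OF-732195:
  Base: filing + 22 years → 21 May 2017.
  Marketing Approval Extension: 2242 days claimed exceeds the 1749-day cap, so +1749 days → 5 March 2022.
Terminal disclaimer: OF-188800 expires on the earlier of 29 July 2022 and 5 March 2022.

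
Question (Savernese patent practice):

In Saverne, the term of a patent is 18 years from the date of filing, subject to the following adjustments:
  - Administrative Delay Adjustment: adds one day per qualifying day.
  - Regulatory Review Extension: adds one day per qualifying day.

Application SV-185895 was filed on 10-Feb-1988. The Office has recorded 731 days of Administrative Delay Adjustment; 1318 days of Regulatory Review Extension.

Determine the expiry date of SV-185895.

Base term: filing date + 18 years → 10 February 2006.
Administrative Delay Adjustment: +731 days → 11 February 2008.
Regulatory Review Extension: +1318 days → 21 September 2011.

2011-09-21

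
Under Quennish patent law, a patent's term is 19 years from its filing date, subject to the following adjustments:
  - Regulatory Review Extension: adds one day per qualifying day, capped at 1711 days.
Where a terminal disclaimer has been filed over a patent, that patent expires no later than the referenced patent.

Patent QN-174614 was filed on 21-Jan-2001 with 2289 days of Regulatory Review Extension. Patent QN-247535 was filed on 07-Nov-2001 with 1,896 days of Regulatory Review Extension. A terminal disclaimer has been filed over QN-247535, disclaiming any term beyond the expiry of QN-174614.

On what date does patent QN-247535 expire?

Natural term of QN-247535:
  Base: filing + 19 years → 7 November 2020.
  Regulatory Review Extension: 1896 days claimed exceeds the 1711-day cap, so +1711 days → 15 July 2025.
Expiry of referenced patent QN-174614:
  Base: filing + 19 years → 21 January 2020.
  Regulatory Review Extension: 2289 days claimed exceeds the 1711-day cap, so +1711 days → 27 September 2024.
Terminal disclaimer: QN-247535 expires on the earlier of 15 July 2025 and 27 September 2024.

2024-09-27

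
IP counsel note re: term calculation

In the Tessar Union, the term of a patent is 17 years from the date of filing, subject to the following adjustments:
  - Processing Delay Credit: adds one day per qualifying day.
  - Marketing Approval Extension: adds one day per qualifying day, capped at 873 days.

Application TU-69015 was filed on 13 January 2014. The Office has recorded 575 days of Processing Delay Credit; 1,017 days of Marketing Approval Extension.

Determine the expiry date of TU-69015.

December 31, 2034

Base term: filing date + 17 years → 13 January 2031.
Processing Delay Credit: +575 days → 10 August 2032.
Marketing Approval Extension: 1017 days claimed exceeds the 873-day cap, so +873 days → 31 December 2034.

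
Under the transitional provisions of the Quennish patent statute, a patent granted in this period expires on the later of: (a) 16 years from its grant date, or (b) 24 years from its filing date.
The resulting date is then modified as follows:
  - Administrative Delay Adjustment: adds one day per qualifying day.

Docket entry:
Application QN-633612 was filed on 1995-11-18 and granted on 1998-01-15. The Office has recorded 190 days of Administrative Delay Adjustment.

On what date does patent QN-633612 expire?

(a) grant + 16 years → 15 January 2014.
(b) filing + 24 years → 18 November 2019.
Later of the two: 18 November 2019.
Administrative Delay Adjustment: +190 days → 26 May 2020.

May 26, 2020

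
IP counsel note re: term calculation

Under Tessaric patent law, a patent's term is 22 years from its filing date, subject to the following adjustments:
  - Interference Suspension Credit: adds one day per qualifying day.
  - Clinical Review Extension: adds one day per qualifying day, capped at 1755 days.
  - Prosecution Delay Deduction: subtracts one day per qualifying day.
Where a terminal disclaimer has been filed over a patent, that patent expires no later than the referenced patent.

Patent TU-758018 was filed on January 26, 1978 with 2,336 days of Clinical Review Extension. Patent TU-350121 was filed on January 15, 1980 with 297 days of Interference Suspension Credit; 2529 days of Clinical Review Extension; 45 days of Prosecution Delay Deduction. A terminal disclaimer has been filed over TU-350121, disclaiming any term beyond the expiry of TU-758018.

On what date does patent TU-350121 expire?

Natural term of TU-350121:
  Base: filing + 22 years → 15 January 2002.
  Interference Suspension Credit: +297 days → 8 November 2002.
  Clinical Review Extension: 2529 days claimed exceeds the 1755-day cap, so +1755 days → 29 August 2007.
  Prosecution Delay Deduction: −45 days → 15 July 2007.
Expiry of referenced patent TU-758018:
  Base: filing + 22 years → 26 January 2000.
  Clinical Review Extension: 2336 days claimed exceeds the 1755-day cap, so +1755 days → 15 November 2004.
Terminal disclaimer: TU-350121 expires on the earlier of 15 July 2007 and 15 November 2004.

2004-11-15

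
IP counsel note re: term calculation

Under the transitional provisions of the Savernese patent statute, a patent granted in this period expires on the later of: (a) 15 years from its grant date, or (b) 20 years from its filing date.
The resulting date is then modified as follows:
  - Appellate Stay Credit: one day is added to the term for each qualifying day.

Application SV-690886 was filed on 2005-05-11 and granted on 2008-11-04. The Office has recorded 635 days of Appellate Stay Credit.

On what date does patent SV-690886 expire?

2027-02-05

(a) grant + 15 years → 4 November 2023.
(b) filing + 20 years → 11 May 2025.
Later of the two: 11 May 2025.
Appellate Stay Credit: +635 days → 5 February 2027.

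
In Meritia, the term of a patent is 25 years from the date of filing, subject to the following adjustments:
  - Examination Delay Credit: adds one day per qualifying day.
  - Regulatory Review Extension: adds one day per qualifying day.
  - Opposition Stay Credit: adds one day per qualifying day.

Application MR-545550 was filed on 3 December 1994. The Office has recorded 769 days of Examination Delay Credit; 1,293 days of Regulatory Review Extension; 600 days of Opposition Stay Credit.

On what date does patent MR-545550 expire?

2027-03-18

Base term: filing date + 25 years → 3 December 2019.
Examination Delay Credit: +769 days → 10 January 2022.
Regulatory Review Extension: +1293 days → 26 July 2025.
Opposition Stay Credit: +600 days → 18 March 2027.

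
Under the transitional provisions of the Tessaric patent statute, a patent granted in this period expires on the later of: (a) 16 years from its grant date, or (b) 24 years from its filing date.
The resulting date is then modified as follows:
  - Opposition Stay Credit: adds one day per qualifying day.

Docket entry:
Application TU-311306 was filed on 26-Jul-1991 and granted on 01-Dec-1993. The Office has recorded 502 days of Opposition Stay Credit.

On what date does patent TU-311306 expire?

(a) grant + 16 years → 1 December 2009.
(b) filing + 24 years → 26 July 2015.
Later of the two: 26 July 2015.
Opposition Stay Credit: +502 days → 9 December 2016.

2016-12-09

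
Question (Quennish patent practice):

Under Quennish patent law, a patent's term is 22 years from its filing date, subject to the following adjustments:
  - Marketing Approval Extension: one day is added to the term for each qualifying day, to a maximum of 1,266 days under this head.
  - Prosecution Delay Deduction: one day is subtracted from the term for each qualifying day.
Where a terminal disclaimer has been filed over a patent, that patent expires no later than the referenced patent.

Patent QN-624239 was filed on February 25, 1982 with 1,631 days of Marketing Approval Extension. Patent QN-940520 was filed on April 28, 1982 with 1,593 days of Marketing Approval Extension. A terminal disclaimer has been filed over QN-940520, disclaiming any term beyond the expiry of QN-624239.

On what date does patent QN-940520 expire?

Natural term of QN-940520:
  Base: filing + 22 years → 28 April 2004.
  Marketing Approval Extension: 1593 days claimed exceeds the 1266-day cap, so +1266 days → 16 October 2007.
Expiry of referenced patent QN-624239:
  Base: filing + 22 years → 25 February 2004.
  Marketing Approval Extension: 1631 days claimed exceeds the 1266-day cap, so +1266 days → 14 August 2007.
Terminal disclaimer: QN-940520 expires on the earlier of 16 October 2007 and 14 August 2007.

2007-08-14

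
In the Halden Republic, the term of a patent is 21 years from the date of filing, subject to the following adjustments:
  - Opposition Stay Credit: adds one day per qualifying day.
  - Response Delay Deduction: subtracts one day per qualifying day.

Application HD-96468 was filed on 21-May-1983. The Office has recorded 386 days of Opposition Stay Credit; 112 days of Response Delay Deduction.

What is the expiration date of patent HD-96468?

2005-02-19

Base term: filing date + 21 years → 21 May 2004.
Opposition Stay Credit: +386 days → 11 June 2005.
Response Delay Deduction: −112 days → 19 February 2005.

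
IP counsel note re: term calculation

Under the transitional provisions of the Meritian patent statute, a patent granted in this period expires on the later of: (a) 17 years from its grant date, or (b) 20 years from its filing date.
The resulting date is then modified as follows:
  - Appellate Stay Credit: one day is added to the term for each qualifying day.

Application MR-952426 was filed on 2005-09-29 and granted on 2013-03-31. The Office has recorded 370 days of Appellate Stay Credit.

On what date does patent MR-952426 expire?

2031-04-05

(a) grant + 17 years → 31 March 2030.
(b) filing + 20 years → 29 September 2025.
Later of the two: 31 March 2030.
Appellate Stay Credit: +370 days → 5 April 2031.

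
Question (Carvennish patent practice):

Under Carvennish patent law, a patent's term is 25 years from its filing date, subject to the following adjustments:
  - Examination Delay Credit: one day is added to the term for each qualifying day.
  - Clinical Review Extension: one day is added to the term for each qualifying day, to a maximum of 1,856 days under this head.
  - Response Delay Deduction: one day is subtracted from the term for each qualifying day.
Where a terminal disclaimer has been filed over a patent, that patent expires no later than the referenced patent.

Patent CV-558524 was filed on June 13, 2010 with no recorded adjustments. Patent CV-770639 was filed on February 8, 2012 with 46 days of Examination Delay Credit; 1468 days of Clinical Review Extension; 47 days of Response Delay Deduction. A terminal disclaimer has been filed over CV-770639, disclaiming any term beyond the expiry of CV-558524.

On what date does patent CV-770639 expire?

Natural term of CV-770639:
  Base: filing + 25 years → 8 February 2037.
  Examination Delay Credit: +46 days → 26 March 2037.
  Clinical Review Extension: 1468 days (within the 1856-day cap) → +1468 days → 2 April 2041.
  Response Delay Deduction: −47 days → 14 February 2041.
Expiry of referenced patent CV-558524:
  Base: filing + 25 years → 13 June 2035.
Terminal disclaimer: CV-770639 expires on the earlier of 14 February 2041 and 13 June 2035.

June 13, 2035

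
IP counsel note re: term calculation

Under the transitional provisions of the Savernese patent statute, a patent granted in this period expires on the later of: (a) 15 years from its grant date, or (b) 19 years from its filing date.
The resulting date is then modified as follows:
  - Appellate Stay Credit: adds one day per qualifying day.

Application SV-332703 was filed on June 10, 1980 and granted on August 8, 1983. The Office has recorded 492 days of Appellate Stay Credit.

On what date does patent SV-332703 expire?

(a) grant + 15 years → 8 August 1998.
(b) filing + 19 years → 10 June 1999.
Later of the two: 10 June 1999.
Appellate Stay Credit: +492 days → 14 October 2000.

October 14, 2000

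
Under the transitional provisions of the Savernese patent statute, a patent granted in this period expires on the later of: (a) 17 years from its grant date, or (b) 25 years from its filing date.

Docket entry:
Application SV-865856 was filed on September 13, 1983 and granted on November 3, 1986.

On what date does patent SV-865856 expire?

(a) grant + 17 years → 3 November 2003.
(b) filing + 25 years → 13 September 2008.
Later of the two: 13 September 2008.

2008-09-13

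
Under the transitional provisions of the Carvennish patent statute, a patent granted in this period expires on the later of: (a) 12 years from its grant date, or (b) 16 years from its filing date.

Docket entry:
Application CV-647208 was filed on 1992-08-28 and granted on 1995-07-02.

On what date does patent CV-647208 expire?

(a) grant + 12 years → 2 July 2007.
(b) filing + 16 years → 28 August 2008.
Later of the two: 28 August 2008.

August 28, 2008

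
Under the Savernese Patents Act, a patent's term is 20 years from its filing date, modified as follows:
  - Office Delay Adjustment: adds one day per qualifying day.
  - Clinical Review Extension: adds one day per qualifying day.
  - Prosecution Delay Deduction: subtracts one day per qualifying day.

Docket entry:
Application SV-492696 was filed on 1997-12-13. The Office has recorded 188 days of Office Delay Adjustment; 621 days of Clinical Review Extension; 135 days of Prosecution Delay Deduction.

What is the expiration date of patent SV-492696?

Base term: filing date + 20 years → 13 December 2017.
Office Delay Adjustment: +188 days → 19 June 2018.
Clinical Review Extension: +621 days → 1 March 2020.
Prosecution Delay Deduction: −135 days → 18 October 2019.

2019-10-18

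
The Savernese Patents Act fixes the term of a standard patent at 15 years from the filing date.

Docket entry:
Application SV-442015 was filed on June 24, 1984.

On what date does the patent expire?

Filing date + 15 years → 24 June 1999.

1999-06-24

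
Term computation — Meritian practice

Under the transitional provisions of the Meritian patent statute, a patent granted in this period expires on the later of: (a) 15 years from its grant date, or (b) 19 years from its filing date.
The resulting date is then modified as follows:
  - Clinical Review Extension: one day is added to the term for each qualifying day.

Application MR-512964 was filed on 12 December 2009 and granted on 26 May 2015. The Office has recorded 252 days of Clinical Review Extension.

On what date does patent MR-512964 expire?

(a) grant + 15 years → 26 May 2030.
(b) filing + 19 years → 12 December 2028.
Later of the two: 26 May 2030.
Clinical Review Extension: +252 days → 2 February 2031.

2031-02-02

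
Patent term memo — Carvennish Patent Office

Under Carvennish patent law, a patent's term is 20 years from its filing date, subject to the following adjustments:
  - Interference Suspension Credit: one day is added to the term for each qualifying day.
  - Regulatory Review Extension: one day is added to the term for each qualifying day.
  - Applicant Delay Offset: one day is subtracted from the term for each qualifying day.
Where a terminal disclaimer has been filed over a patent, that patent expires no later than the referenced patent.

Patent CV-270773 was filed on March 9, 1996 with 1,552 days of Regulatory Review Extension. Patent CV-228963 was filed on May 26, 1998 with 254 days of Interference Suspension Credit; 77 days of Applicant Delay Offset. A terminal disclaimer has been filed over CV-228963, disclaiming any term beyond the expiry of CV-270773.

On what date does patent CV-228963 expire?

Natural term of CV-228963:
  Base: filing + 20 years → 26 May 2018.
  Interference Suspension Credit: +254 days → 4 February 2019.
  Applicant Delay Offset: −77 days → 19 November 2018.
Expiry of referenced patent CV-270773:
  Base: filing + 20 years → 9 March 2016.
  Regulatory Review Extension: +1552 days → 8 June 2020.
Terminal disclaimer: CV-228963 expires on the earlier of 19 November 2018 and 8 June 2020.

2018-11-19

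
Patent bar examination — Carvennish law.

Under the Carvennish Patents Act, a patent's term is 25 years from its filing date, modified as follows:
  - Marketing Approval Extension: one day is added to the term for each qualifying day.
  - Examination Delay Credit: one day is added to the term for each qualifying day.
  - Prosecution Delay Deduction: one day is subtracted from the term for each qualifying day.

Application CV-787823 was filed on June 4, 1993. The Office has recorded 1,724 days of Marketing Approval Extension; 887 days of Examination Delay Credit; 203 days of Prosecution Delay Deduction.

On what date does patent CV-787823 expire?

Base term: filing date + 25 years → 4 June 2018.
Marketing Approval Extension: +1724 days → 22 February 2023.
Examination Delay Credit: +887 days → 28 July 2025.
Prosecution Delay Deduction: −203 days → 6 January 2025.

2025-01-06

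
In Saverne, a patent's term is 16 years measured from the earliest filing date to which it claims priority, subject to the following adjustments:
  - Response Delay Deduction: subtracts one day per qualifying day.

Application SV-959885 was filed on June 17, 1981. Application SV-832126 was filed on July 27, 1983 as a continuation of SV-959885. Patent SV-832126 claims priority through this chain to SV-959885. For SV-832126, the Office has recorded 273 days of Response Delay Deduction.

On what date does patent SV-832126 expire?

1996-09-17

Earliest priority filing: 17 June 1981.
Base term: 17 June 1981 + 16 years → 17 June 1997.
Response Delay Deduction: −273 days → 17 September 1996.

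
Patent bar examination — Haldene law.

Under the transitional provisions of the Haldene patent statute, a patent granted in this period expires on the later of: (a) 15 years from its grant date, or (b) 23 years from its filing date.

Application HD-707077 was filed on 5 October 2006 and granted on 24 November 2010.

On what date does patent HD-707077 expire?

2029-10-05

(a) grant + 15 years → 24 November 2025.
(b) filing + 23 years → 5 October 2029.
Later of the two: 5 October 2029.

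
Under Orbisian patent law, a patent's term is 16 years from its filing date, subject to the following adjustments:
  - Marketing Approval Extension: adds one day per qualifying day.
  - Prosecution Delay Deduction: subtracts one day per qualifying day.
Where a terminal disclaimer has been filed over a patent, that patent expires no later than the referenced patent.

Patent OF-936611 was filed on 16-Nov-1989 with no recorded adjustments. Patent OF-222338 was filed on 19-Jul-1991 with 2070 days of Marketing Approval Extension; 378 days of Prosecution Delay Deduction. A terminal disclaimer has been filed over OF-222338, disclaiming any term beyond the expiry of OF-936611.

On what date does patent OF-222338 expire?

November 16, 2005

Natural term of OF-222338:
  Base: filing + 16 years → 19 July 2007.
  Marketing Approval Extension: +2070 days → 19 March 2013.
  Prosecution Delay Deduction: −378 days → 6 March 2012.
Expiry of referenced patent OF-936611:
  Base: filing + 16 years → 16 November 2005.
Terminal disclaimer: OF-222338 expires on the earlier of 6 March 2012 and 16 November 2005.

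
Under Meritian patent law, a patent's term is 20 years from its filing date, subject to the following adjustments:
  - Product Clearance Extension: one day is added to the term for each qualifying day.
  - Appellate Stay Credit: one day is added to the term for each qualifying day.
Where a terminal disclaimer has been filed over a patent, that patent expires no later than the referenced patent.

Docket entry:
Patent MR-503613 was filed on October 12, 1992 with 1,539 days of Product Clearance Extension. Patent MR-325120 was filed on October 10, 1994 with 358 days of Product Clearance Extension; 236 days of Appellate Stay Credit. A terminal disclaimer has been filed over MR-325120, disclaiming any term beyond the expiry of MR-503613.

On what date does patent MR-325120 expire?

May 26, 2016

Natural term of MR-325120:
  Base: filing + 20 years → 10 October 2014.
  Product Clearance Extension: +358 days → 3 October 2015.
  Appellate Stay Credit: +236 days → 26 May 2016.
Expiry of referenced patent MR-503613:
  Base: filing + 20 years → 12 October 2012.
  Product Clearance Extension: +1539 days → 29 December 2016.
Terminal disclaimer: MR-325120 expires on the earlier of 26 May 2016 and 29 December 2016.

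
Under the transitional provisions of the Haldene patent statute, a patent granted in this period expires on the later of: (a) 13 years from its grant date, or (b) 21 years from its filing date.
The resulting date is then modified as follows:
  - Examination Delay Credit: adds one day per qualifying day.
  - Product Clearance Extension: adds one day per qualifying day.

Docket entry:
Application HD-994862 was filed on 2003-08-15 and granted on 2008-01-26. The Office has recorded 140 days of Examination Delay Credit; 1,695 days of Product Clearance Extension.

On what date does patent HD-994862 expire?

August 24, 2029

(a) grant + 13 years → 26 January 2021.
(b) filing + 21 years → 15 August 2024.
Later of the two: 15 August 2024.
Examination Delay Credit: +140 days → 2 January 2025.
Product Clearance Extension: +1695 days → 24 August 2029.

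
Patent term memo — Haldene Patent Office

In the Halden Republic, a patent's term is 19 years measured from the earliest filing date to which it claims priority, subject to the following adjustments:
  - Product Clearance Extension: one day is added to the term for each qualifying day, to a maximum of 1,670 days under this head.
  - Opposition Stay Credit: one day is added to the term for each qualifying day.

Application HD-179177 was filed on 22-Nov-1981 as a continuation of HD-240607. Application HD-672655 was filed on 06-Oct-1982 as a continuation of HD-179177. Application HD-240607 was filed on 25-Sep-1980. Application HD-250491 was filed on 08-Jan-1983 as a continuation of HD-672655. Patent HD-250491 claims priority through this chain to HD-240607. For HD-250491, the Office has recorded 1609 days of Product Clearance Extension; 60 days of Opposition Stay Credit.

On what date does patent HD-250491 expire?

2004-04-20

Earliest priority filing: 25 September 1980.
Base term: 25 September 1980 + 19 years → 25 September 1999.
Product Clearance Extension: 1609 days (within the 1670-day cap) → +1609 days → 20 February 2004.
Opposition Stay Credit: +60 days → 20 April 2004.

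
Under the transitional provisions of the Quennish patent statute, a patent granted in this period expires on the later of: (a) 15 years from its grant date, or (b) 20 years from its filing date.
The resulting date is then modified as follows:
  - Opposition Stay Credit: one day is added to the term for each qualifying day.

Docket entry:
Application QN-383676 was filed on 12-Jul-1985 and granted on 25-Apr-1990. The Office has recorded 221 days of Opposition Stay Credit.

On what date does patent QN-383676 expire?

(a) grant + 15 years → 25 April 2005.
(b) filing + 20 years → 12 July 2005.
Later of the two: 12 July 2005.
Opposition Stay Credit: +221 days → 18 February 2006.

February 18, 2006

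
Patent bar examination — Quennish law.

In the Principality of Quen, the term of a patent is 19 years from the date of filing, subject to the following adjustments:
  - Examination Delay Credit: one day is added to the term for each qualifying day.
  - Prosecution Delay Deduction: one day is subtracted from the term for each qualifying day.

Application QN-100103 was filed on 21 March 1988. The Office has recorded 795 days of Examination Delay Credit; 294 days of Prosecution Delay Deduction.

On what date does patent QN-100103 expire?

August 3, 2008

Base term: filing date + 19 years → 21 March 2007.
Examination Delay Credit: +795 days → 24 May 2009.
Prosecution Delay Deduction: −294 days → 3 August 2008.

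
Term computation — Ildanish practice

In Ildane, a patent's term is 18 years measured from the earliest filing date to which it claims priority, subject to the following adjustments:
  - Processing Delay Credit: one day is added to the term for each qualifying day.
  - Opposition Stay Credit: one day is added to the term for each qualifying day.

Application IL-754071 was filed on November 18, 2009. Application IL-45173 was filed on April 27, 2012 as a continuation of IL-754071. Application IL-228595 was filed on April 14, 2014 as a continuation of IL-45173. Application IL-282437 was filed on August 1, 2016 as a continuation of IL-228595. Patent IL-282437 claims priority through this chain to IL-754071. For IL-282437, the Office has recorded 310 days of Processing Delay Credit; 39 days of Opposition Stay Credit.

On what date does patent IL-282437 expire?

Earliest priority filing: 18 November 2009.
Base term: 18 November 2009 + 18 years → 18 November 2027.
Processing Delay Credit: +310 days → 23 September 2028.
Opposition Stay Credit: +39 days → 1 November 2028.

2028-11-01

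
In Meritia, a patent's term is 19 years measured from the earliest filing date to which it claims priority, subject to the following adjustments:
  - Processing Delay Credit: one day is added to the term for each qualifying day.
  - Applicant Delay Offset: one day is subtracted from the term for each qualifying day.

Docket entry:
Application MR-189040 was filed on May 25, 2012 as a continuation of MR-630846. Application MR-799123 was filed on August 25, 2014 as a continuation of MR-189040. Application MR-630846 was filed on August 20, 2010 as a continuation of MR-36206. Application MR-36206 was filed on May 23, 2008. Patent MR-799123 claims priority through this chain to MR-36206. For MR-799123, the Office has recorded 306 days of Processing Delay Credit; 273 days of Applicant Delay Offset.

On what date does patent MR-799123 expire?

June 25, 2027

Earliest priority filing: 23 May 2008.
Base term: 23 May 2008 + 19 years → 23 May 2027.
Processing Delay Credit: +306 days → 24 March 2028.
Applicant Delay Offset: −273 days → 25 June 2027.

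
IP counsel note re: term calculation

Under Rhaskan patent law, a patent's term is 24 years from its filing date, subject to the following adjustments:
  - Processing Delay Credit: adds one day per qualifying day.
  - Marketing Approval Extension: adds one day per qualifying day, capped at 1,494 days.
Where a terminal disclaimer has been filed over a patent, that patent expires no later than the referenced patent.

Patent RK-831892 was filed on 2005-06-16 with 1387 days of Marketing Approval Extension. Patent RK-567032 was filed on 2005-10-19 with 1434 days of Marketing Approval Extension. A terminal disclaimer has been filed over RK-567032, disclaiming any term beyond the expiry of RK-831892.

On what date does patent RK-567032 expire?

2033-04-03

Natural term of RK-567032:
  Base: filing + 24 years → 19 October 2029.
  Marketing Approval Extension: 1434 days (within the 1494-day cap) → +1434 days → 22 September 2033.
Expiry of referenced patent RK-831892:
  Base: filing + 24 years → 16 June 2029.
  Marketing Approval Extension: 1387 days (within the 1494-day cap) → +1387 days → 3 April 2033.
Terminal disclaimer: RK-567032 expires on the earlier of 22 September 2033 and 3 April 2033.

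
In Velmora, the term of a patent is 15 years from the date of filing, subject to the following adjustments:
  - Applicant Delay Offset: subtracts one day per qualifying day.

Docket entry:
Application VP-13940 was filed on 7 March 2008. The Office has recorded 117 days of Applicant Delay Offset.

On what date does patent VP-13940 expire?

Base term: filing date + 15 years → 7 March 2023.
Applicant Delay Offset: −117 days → 10 November 2022.

November 10, 2022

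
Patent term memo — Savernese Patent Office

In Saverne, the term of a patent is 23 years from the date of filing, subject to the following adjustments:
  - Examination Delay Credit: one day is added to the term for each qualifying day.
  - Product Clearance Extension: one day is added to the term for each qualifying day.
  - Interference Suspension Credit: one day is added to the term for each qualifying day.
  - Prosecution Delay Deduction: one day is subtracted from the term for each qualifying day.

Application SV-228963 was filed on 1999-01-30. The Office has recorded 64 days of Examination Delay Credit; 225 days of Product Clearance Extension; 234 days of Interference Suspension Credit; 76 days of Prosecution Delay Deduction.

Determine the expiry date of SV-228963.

2023-04-22

Base term: filing date + 23 years → 30 January 2022.
Examination Delay Credit: +64 days → 4 April 2022.
Product Clearance Extension: +225 days → 15 November 2022.
Interference Suspension Credit: +234 days → 7 July 2023.
Prosecution Delay Deduction: −76 days → 22 April 2023.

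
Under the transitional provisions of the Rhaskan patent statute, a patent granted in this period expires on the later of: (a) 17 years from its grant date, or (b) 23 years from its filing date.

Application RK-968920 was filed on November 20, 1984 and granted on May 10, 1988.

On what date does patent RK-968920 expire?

November 20, 2007

(a) grant + 17 years → 10 May 2005.
(b) filing + 23 years → 20 November 2007.
Later of the two: 20 November 2007.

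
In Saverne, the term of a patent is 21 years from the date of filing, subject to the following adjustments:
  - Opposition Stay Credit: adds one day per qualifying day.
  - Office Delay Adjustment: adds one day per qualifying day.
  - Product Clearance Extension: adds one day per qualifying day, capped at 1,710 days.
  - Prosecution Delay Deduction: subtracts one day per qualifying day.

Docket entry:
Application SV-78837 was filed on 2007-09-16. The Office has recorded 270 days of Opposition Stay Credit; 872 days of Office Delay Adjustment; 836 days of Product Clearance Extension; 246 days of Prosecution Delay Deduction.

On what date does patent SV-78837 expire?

Base term: filing date + 21 years → 16 September 2028.
Opposition Stay Credit: +270 days → 13 June 2029.
Office Delay Adjustment: +872 days → 2 November 2031.
Product Clearance Extension: 836 days (within the 1710-day cap) → +836 days → 15 February 2034.
Prosecution Delay Deduction: −246 days → 14 June 2033.

2033-06-14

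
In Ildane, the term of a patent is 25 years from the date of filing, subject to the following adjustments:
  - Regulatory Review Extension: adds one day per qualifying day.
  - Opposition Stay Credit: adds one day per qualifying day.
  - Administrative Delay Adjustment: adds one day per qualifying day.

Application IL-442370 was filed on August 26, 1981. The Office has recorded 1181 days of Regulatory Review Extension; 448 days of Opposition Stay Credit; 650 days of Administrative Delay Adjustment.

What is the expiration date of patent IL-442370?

Base term: filing date + 25 years → 26 August 2006.
Regulatory Review Extension: +1181 days → 19 November 2009.
Opposition Stay Credit: +448 days → 10 February 2011.
Administrative Delay Adjustment: +650 days → 21 November 2012.

2012-11-21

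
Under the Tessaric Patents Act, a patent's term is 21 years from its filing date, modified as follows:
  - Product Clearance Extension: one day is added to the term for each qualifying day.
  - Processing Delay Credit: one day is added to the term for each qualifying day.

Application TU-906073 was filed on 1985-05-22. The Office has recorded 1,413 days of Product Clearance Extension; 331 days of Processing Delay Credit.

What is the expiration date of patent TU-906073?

Base term: filing date + 21 years → 22 May 2006.
Product Clearance Extension: +1413 days → 4 April 2010.
Processing Delay Credit: +331 days → 1 March 2011.

2011-03-01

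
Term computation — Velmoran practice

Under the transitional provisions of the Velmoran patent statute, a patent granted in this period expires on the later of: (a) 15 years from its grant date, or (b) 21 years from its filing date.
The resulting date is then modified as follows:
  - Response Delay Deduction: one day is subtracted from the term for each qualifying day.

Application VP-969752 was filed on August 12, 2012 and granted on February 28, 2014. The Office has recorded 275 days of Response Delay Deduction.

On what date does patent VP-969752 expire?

(a) grant + 15 years → 28 February 2029.
(b) filing + 21 years → 12 August 2033.
Later of the two: 12 August 2033.
Response Delay Deduction: −275 days → 10 November 2032.

November 10, 2032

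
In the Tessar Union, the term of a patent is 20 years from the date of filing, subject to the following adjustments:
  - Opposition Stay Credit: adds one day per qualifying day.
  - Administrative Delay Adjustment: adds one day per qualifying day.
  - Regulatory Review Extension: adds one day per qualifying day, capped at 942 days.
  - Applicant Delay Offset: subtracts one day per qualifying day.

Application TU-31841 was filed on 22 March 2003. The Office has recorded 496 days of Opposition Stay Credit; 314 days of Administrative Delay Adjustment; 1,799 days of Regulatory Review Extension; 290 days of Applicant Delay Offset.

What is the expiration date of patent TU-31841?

Base term: filing date + 20 years → 22 March 2023.
Opposition Stay Credit: +496 days → 30 July 2024.
Administrative Delay Adjustment: +314 days → 9 June 2025.
Regulatory Review Extension: 1799 days claimed exceeds the 942-day cap, so +942 days → 7 January 2028.
Applicant Delay Offset: −290 days → 23 March 2027.

2027-03-23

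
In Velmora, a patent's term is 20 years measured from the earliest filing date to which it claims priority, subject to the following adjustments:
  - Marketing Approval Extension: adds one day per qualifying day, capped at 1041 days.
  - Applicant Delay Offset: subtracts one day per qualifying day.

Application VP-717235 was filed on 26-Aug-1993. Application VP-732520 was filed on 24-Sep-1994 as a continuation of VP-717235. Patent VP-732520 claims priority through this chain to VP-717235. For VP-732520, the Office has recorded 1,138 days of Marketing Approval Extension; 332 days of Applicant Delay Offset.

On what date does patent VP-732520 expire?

2015-08-05

Earliest priority filing: 26 August 1993.
Base term: 26 August 1993 + 20 years → 26 August 2013.
Marketing Approval Extension: 1138 days claimed exceeds the 1041-day cap, so +1041 days → 2 July 2016.
Applicant Delay Offset: −332 days → 5 August 2015.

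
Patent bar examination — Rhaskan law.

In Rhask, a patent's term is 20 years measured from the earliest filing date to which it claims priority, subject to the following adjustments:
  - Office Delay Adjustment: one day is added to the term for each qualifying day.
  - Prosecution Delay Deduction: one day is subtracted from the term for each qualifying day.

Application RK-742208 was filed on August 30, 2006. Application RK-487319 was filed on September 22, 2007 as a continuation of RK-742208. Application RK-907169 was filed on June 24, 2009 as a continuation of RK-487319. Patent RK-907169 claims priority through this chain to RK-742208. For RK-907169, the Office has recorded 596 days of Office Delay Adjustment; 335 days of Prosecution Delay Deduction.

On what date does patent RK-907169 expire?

Earliest priority filing: 30 August 2006.
Base term: 30 August 2006 + 20 years → 30 August 2026.
Office Delay Adjustment: +596 days → 17 April 2028.
Prosecution Delay Deduction: −335 days → 18 May 2027.

May 18, 2027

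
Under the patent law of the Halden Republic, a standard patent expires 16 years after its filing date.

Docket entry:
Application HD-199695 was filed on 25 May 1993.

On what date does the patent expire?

Filing date + 16 years → 25 May 2009.

2009-05-25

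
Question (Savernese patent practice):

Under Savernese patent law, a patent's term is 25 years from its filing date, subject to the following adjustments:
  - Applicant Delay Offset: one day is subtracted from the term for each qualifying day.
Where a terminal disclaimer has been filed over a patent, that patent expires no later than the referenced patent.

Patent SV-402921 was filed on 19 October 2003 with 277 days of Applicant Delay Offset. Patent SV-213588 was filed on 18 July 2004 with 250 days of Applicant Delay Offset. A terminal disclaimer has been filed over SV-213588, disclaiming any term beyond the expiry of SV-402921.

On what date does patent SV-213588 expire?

January 16, 2028

Natural term of SV-213588:
  Base: filing + 25 years → 18 July 2029.
  Applicant Delay Offset: −250 days → 10 November 2028.
Expiry of referenced patent SV-402921:
  Base: filing + 25 years → 19 October 2028.
  Applicant Delay Offset: −277 days → 16 January 2028.
Terminal disclaimer: SV-213588 expires on the earlier of 10 November 2028 and 16 January 2028.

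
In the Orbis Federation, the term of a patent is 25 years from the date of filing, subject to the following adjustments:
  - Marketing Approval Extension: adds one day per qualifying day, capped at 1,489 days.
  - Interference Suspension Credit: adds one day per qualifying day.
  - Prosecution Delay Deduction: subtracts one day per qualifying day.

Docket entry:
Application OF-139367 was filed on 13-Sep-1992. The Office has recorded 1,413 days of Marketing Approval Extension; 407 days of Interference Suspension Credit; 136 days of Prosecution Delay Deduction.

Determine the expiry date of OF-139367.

Base term: filing date + 25 years → 13 September 2017.
Marketing Approval Extension: 1413 days (within the 1489-day cap) → +1413 days → 27 July 2021.
Interference Suspension Credit: +407 days → 7 September 2022.
Prosecution Delay Deduction: −136 days → 24 April 2022.

April 24, 2022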